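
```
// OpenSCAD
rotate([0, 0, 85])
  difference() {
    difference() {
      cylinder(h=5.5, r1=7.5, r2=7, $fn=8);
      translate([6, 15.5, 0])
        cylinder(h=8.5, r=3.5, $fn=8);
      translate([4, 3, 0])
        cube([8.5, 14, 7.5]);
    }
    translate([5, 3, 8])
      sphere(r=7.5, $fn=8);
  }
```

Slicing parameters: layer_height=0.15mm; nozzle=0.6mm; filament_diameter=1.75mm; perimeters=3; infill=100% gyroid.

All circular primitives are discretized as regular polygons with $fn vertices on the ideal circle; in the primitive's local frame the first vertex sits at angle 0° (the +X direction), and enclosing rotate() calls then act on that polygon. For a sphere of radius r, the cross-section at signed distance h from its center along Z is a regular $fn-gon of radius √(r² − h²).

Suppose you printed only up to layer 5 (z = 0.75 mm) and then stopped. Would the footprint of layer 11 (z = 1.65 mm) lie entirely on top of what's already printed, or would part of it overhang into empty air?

entirely on top

Compare the two slices. At z = 0.75: the cone contributes a regular 8-gon of circumradius 7.432 (interpolated between r1=7.5 and r2=7 at t=0.136) (area = (8/2)·7.432²·sin(360°/8) = 156.22 mm²); the cylinder at (6, 15.5): section is a regular 8-gon, circumradius r=3.5 (area = (8/2)·3.500²·sin(360°/8) = 34.65 mm²); the 8.5×14 cube at (4, 3) contributes its full rectangle (area 119.00 mm²); Taking the first minus the rest: starting from the cone (156.22 mm²), the r=3.5 cylinder at (6, 15.5) misses the remaining region (no effect); the 8.5×14 cube at (4, 3) partially overlaps it — only the 4.21 mm² overlap (of its 119.00 mm²) is removed, clipping the outline — area = 152.01 mm²; the r=7.5 sphere at (5, 3) slices to a regular 8-gon of circumradius 1.920 (√(r²−h²) with h=7.25 from center) (area = (8/2)·1.920²·sin(360°/8) = 10.43 mm²); Subtracting the remaining from the first: starting from that combined region (152.01 mm²), the r=7.5 sphere at (5, 3) partially overlaps it — only the 5.79 mm² overlap (of its 10.43 mm²) is removed, clipping the outline — area = 146.22 mm²; (whole slice rotated 85° about Z — lengths, areas and connectivity unchanged). At z = 1.65: the cone contributes a regular 8-gon of circumradius 7.350 (interpolated between r1=7.5 and r2=7 at t=0.300) (area = (8/2)·7.350²·sin(360°/8) = 152.80 mm²); the r=3.5 cylinder at (6, 15.5) gives a regular 8-gon of circumradius 3.5 (constant along its height) (area = (8/2)·3.500²·sin(360°/8) = 34.65 mm²); the cube at (4, 3) is present — its section is the full 8.5×14 rectangle (area 119.00 mm²); After the difference (first − rest): starting from the cone (152.80 mm²), the r=3.5 cylinder at (6, 15.5) misses the remaining region (no effect); the 8.5×14 cube at (4, 3) partially overlaps it — only the 3.93 mm² overlap (of its 119.00 mm²) is removed, clipping the outline — area = 148.87 mm²; the r=7.5 sphere at (5, 3) slices to a regular 8-gon of circumradius 3.991 (√(r²−h²) with h=6.35 from center) (area = (8/2)·3.991²·sin(360°/8) = 45.05 mm²); Subtracting the remaining from the first: starting from the result so far (148.87 mm²), the r=7.5 sphere at (5, 3) partially overlaps it — only the 24.64 mm² overlap (of its 45.05 mm²) is removed, clipping the outline — area = 124.23 mm²; (whole slice rotated 85° about Z — lengths, areas and connectivity unchanged). Checking containment: the cross-section at z = 1.65 is a subset of the cross-section at z = 0.75.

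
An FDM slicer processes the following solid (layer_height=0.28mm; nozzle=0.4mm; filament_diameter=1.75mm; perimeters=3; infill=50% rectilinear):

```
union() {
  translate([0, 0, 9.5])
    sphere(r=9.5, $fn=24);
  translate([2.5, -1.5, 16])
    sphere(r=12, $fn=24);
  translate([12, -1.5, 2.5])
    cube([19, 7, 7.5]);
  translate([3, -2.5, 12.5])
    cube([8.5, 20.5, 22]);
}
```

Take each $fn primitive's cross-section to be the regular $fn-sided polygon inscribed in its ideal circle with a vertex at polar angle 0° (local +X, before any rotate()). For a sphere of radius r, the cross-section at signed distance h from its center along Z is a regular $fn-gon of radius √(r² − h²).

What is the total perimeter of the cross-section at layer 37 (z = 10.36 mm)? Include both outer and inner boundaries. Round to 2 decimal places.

69.10 mm

At z = 10.36 mm: the sphere: section is a regular 24-gon, circumradius = √(r²−h²) = √(9.5²−0.86²) = 9.461 (perimeter = 2·24·9.461·sin(180°/24) = 59.28 mm); the r=12 sphere at (2.5, -1.5) slices to a regular 24-gon of circumradius 10.592 (√(r²−h²) with h=5.64 from center) (perimeter = 2·24·10.592·sin(180°/24) = 66.36 mm); the cube at (12, -1.5) is absent (z outside [2.5, 10]); the cube at (3, -2.5) does not reach this height (z outside [12.5, 34.5]); Taking the union: the regions partially overlap (shared area 250.87 mm²), so the edge portions inside another operand are dropped and the merged outline is re-measured after clipping — boundary = 69.10 mm. Overall, the cross-section is a single solid region. Total boundary length (outer) = 69.10 mm.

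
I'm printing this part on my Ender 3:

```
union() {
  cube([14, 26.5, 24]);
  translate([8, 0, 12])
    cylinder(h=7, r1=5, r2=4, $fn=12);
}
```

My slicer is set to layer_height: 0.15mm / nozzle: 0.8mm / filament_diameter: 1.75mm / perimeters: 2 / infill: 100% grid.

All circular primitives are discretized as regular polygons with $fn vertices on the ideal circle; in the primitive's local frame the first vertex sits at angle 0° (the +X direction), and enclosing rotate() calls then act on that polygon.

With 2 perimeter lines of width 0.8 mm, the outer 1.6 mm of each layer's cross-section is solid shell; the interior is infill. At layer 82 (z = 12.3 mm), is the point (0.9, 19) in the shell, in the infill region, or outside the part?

shell

At z = 12.3 mm: the 14×26.5 cube contributes its full rectangle; the cone at (8, 0) (r1=5→r2=4) has section circumradius 4.957 here — a regular 12-gon; Taking the union: the regions partially overlap (shared area 36.86 mm²), so overlapping operands fuse into one piece — 1 connected region. Overall, the cross-section is a single solid region. The nearest boundary edge runs (0.00, 0.00)→(0.00, 26.50); distance from the point to it = 0.90 mm. The point is inside the cross-section, 0.90 mm from the nearest boundary — within the 1.6 mm shell band (2 × 0.8).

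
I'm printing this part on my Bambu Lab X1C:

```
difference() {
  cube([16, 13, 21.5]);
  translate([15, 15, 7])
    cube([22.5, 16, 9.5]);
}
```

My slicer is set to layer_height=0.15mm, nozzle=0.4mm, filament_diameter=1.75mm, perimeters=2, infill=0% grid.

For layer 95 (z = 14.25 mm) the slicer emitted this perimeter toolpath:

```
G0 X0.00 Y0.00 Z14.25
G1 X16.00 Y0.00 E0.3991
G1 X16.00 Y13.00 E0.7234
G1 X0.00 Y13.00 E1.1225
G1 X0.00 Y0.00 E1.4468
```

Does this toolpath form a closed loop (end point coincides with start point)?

Start point (G0): (0.00, 0.00). End point (last G1): the path returns to the start — closed.

yes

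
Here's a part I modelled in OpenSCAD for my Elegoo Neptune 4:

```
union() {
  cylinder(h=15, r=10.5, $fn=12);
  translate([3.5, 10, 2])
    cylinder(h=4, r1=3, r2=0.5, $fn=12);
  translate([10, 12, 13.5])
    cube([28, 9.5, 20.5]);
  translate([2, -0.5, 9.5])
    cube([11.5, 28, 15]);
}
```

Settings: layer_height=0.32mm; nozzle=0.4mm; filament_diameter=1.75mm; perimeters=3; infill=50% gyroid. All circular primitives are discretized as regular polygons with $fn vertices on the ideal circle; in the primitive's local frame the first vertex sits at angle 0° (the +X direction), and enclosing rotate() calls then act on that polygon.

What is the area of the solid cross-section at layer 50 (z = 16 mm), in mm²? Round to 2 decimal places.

At z = 16 mm: the cylinder is absent (z outside [0, 15]); the cone at (3.5, 10) is absent (z outside [2, 6]); the cube at (10, 12) (footprint 28×9.5) is included at this height (area 266.00 mm²); the cube at (2, -0.5) is present — its section is the full 11.5×28 rectangle (area 322.00 mm²); Merging all regions: the regions partially overlap — summed areas 588.00 mm² minus the doubly-counted overlap 33.25 mm² gives 554.75 mm² — area = 554.75 mm². Overall, the cross-section is a single solid region. Net area = 554.75 mm².

554.75 mm²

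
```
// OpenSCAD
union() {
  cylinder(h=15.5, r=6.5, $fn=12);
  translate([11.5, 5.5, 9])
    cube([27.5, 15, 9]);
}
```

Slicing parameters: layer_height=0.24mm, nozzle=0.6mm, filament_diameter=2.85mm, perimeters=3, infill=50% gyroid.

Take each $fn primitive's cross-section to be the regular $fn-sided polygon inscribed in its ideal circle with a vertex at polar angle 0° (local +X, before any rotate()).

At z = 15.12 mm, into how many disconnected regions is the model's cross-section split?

2

At z = 15.12 mm: the r=6.5 cylinder contributes a regular 12-gon of circumradius 6.5; the 27.5×15 cube at (11.5, 5.5) contributes its full rectangle; Taking the union: the 2 present regions are separate (no shared area or edge), so areas and boundary lengths simply add and each stays a separate island — 2 connected regions. The result has 2 disconnected regions.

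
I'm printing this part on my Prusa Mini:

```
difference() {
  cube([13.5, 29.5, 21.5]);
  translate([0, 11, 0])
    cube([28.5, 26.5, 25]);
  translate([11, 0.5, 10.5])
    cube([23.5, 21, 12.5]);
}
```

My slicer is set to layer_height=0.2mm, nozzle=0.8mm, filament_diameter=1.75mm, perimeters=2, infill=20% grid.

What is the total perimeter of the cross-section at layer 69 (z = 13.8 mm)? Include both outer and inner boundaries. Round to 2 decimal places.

At z = 13.8 mm: the cube is present — its section is the full 13.5×29.5 rectangle (perimeter 86.00 mm); the cube at (0, 11) (footprint 28.5×26.5) is included at this height (perimeter 110.00 mm); the cube at (11, 0.5) is present — its section is the full 23.5×21 rectangle (perimeter 89.00 mm); Taking the first minus the rest: starting from the 13.5×29.5 cube, the 28.5×26.5 cube at (0, 11) partially overlaps it — only the 249.75 mm² overlap (of its 755.25 mm²) is removed, clipping the outline; the 23.5×21 cube at (11, 0.5) partially overlaps it — only the 26.25 mm² overlap (of its 493.50 mm²) is removed, clipping the outline — boundary = 49.00 mm. Overall, the cross-section is a single solid region. Total boundary length (outer) = 49.00 mm.

49.00 mm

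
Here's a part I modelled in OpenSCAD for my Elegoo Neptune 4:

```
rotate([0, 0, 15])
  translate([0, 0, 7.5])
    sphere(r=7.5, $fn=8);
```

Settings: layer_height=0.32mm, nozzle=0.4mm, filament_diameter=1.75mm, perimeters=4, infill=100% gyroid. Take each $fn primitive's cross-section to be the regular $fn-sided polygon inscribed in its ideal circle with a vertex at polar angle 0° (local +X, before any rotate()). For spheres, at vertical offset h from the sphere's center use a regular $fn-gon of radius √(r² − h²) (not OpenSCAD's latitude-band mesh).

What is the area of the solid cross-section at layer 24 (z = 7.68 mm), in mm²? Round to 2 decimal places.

159.01 mm²

At z = 7.68 mm: the r=7.5 sphere contributes a regular 8-gon of circumradius √(7.5²−0.18²) = 7.498 (area = (8/2)·7.498²·sin(360°/8) = 159.01 mm²); (whole slice rotated 15° about Z — lengths, areas and connectivity unchanged). Overall, the cross-section is a single solid region. Net area = 159.01 mm².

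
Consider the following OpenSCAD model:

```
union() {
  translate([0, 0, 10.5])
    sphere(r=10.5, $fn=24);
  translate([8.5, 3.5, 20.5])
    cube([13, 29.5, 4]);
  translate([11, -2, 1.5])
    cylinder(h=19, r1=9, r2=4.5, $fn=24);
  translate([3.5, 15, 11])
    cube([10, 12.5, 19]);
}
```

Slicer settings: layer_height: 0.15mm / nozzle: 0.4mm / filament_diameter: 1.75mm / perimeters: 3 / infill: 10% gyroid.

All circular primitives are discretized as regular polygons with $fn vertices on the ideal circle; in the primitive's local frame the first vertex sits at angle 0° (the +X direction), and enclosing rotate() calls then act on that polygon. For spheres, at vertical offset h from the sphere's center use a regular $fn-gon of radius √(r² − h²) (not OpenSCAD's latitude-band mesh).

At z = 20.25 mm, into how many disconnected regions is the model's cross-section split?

3

At z = 20.25 mm: the sphere: section is a regular 24-gon, circumradius = √(r²−h²) = √(10.5²−9.75²) = 3.897; the cube at (8.5, 3.5) is absent (z outside [20.5, 24.5]); the cone at (11, -2): at t=0.987 of its height the radius interpolates to r₁+(r₂−r₁)t = 4.559, giving a regular 24-gon of that circumradius; the cube at (3.5, 15) (footprint 10×12.5) is included at this height; Combining (union): the 3 present regions are separate (no shared area or edge), so areas and boundary lengths simply add and each stays a separate island — 3 connected regions. The result has 3 disconnected regions.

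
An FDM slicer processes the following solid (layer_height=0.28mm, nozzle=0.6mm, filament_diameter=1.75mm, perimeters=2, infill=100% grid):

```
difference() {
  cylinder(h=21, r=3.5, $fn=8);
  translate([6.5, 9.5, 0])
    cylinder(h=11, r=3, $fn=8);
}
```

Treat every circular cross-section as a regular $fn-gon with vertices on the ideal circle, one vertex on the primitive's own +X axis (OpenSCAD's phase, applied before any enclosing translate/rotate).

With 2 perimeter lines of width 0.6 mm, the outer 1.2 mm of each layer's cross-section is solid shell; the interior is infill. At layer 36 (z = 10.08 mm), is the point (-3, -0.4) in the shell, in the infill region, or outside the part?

shell

At z = 10.08 mm: the r=3.5 cylinder gives a regular 8-gon of circumradius 3.5 (constant along its height); the r=3 cylinder at (6.5, 9.5) gives a regular 8-gon of circumradius 3 (constant along its height); Taking the first minus the rest: starting from the r=3.5 cylinder, the r=3 cylinder at (6.5, 9.5) misses the remaining region (no effect) — 1 connected region. Overall, the cross-section is a single solid region. The nearest boundary edge runs (-2.47, -2.47)→(-3.50, 0.00); distance from the point to it = 0.31 mm. The point is inside the cross-section, 0.31 mm from the nearest boundary — within the 1.2 mm shell band (2 × 0.6).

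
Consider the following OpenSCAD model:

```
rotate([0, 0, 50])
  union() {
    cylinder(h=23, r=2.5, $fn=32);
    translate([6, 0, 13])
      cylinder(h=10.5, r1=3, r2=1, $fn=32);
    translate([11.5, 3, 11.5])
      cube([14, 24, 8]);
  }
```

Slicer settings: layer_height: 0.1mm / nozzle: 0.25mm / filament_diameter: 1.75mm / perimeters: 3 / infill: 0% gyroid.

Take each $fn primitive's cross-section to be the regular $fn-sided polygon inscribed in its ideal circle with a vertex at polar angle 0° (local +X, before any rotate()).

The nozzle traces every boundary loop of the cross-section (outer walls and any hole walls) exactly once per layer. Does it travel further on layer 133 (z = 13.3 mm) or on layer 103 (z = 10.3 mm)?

Layer 133 (z = 13.3): the cylinder: section is a regular 32-gon, circumradius r=2.5 (perimeter = 2·32·2.500·sin(180°/32) = 15.68 mm); the cone at (6, 0) (r1=3→r2=1) has section circumradius 2.943 here — a regular 32-gon (perimeter = 2·32·2.943·sin(180°/32) = 18.46 mm); the cube at (11.5, 3) (footprint 14×24) is included at this height (perimeter 76.00 mm); Combining (union): the 3 present regions are separate (no shared area or edge), so areas and boundary lengths simply add and each stays a separate island — boundary = 110.14 mm; (whole slice rotated 50° about Z — lengths, areas and connectivity unchanged). So its perimeter = 110.14 mm. Layer 103 (z = 10.3): the cylinder: section is a regular 32-gon, circumradius r=2.5 (perimeter = 2·32·2.500·sin(180°/32) = 15.68 mm); the cone at (6, 0) does not reach this height (z outside [13, 23.5]); the cube at (11.5, 3) is not intersected at this z (z outside [11.5, 19.5]); Merging all regions: only the r=2.5 cylinder is present, so the union is just that shape — boundary = 15.68 mm; (rotated 50° about Z; rotation is an isometry so areas/perimeters/island counts are preserved). So its perimeter = 15.68 mm. Layer 133 is larger (110.14 vs 15.68 mm).

layer 133 (z = 13.3 mm)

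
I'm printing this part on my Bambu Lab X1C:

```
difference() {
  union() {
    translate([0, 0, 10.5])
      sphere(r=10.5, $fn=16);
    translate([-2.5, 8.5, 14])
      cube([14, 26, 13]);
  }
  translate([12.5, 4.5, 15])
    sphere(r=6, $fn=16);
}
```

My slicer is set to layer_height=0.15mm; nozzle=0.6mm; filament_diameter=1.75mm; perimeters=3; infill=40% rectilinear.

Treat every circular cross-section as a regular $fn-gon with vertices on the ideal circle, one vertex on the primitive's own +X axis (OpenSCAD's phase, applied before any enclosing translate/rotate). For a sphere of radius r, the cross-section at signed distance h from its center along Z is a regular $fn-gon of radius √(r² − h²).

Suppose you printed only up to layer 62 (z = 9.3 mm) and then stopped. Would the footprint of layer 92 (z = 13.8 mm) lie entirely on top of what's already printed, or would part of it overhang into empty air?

entirely on top

Compare the two slices. At z = 9.3: the r=10.5 sphere slices to a regular 16-gon of circumradius 10.431 (√(r²−h²) with h=1.2 from center) (area = (16/2)·10.431²·sin(360°/16) = 333.12 mm²); the cube at (-2.5, 8.5) is absent (z outside [14, 27]); Merging all regions: only the r=10.5 sphere is present, so the union is just that shape — area = 333.12 mm²; the sphere at (12.5, 4.5): section is a regular 16-gon, circumradius = √(r²−h²) = √(6²−5.7²) = 1.873 (area = (16/2)·1.873²·sin(360°/16) = 10.75 mm²); Subtracting the remaining from the first: starting from the result so far (333.12 mm²), the r=6 sphere at (12.5, 4.5) misses the remaining region (no effect) — area = 333.12 mm². At z = 13.8: the r=10.5 sphere slices to a regular 16-gon of circumradius 9.968 (√(r²−h²) with h=3.3 from center) (area = (16/2)·9.968²·sin(360°/16) = 304.19 mm²); the cube at (-2.5, 8.5) does not reach this height (z outside [14, 27]); Taking the union: only the r=10.5 sphere is present, so the union is just that shape — area = 304.19 mm²; the r=6 sphere at (12.5, 4.5) slices to a regular 16-gon of circumradius 5.879 (√(r²−h²) with h=1.2 from center) (area = (16/2)·5.879²·sin(360°/16) = 105.80 mm²); After the difference (first − rest): starting from that combined region (304.19 mm²), the r=6 sphere at (12.5, 4.5) partially overlaps it — only the 12.66 mm² overlap (of its 105.80 mm²) is removed, clipping the outline — area = 291.53 mm². Checking containment: the cross-section at z = 13.8 is a subset of the cross-section at z = 9.3.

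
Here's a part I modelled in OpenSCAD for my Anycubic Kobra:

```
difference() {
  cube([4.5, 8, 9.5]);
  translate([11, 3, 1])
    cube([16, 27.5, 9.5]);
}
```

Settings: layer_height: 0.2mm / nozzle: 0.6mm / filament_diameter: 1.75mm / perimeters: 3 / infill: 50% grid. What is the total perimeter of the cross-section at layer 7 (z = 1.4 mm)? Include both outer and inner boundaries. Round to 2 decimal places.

At z = 1.4 mm: the 4.5×8 cube contributes its full rectangle (perimeter 25.00 mm); the cube at (11, 3) (footprint 16×27.5) is included at this height (perimeter 87.00 mm); After the difference (first − rest): starting from the 4.5×8 cube, the 16×27.5 cube at (11, 3) misses the remaining region (no effect) — boundary = 25.00 mm. Overall, the cross-section is a single solid region. Total boundary length (outer) = 25.00 mm.

25.00 mm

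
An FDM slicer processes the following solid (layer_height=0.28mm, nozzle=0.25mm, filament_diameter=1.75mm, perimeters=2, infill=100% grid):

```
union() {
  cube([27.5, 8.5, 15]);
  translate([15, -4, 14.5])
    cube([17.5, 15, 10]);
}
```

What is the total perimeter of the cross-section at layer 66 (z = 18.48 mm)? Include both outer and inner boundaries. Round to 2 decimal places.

At z = 18.48 mm: the cube is absent (z outside [0, 15]); the cube at (15, -4) (footprint 17.5×15) is included at this height (perimeter 65.00 mm); Merging all regions: only the 17.5×15 cube at (15, -4) is present, so the union is just that shape — boundary = 65.00 mm. Overall, the cross-section is a single solid region. Total boundary length (outer) = 65.00 mm.

65.00 mm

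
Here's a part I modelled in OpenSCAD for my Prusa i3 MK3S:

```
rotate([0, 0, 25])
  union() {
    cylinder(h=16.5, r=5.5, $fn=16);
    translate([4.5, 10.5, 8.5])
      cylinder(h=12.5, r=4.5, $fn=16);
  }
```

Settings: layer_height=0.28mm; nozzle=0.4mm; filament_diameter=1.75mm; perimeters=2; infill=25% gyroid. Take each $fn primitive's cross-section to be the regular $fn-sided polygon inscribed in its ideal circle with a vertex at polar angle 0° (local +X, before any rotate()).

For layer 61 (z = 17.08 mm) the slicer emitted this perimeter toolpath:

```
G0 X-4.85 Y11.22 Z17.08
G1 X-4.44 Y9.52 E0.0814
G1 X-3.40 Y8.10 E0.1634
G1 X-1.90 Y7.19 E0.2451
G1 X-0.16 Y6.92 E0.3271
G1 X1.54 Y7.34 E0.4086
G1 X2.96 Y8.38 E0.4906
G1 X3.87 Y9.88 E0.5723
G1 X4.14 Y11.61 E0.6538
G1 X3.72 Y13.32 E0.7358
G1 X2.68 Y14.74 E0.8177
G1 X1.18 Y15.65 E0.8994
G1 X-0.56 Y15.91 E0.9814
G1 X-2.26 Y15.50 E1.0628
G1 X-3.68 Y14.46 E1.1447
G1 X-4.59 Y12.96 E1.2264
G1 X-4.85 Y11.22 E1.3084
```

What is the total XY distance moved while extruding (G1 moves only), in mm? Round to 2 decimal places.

28.10 mm

Sum the Euclidean lengths of each G1 segment: total = 28.10 mm.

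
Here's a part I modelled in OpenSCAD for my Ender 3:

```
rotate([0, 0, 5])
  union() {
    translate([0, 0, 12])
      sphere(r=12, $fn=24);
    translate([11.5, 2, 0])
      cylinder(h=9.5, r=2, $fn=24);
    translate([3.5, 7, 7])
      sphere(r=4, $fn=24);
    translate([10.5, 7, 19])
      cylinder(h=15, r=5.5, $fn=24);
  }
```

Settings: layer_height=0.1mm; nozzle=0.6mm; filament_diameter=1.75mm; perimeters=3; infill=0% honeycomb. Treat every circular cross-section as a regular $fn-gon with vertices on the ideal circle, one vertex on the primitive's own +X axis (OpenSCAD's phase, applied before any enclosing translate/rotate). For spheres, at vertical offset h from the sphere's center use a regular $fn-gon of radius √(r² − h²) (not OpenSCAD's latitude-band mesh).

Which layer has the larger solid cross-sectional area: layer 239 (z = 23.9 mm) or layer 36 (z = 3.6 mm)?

layer 36 (z = 3.6 mm)

Layer 239 (z = 23.9): the r=12 sphere contributes a regular 24-gon of circumradius √(12²−11.9²) = 1.546 (area = (24/2)·1.546²·sin(360°/24) = 7.42 mm²); the cylinder at (11.5, 2) is absent (z outside [0, 9.5]); the sphere at (3.5, 7) is not intersected at this z (|z−center|=16.900 > r=4); the r=5.5 cylinder at (10.5, 7) gives a regular 24-gon of circumradius 5.5 (constant along its height) (area = (24/2)·5.500²·sin(360°/24) = 93.95 mm²); Merging all regions: the 2 present regions are separate (no shared area or edge), so areas and boundary lengths simply add and each stays a separate island — area = 101.37 mm²; (rotated 5° about Z; rotation is an isometry so areas/perimeters/island counts are preserved). So its area = 101.37 mm². Layer 36 (z = 3.6): the sphere: section is a regular 24-gon, circumradius = √(r²−h²) = √(12²−8.4²) = 8.570 (area = (24/2)·8.570²·sin(360°/24) = 228.09 mm²); the r=2 cylinder at (11.5, 2) gives a regular 24-gon of circumradius 2 (constant along its height) (area = (24/2)·2.000²·sin(360°/24) = 12.42 mm²); the sphere at (3.5, 7): section is a regular 24-gon, circumradius = √(r²−h²) = √(4²−3.4²) = 2.107 (area = (24/2)·2.107²·sin(360°/24) = 13.79 mm²); the cylinder at (10.5, 7) is absent (z outside [19, 34]); Taking the union: the regions partially overlap — summed areas 254.31 mm² minus the doubly-counted overlap 9.43 mm² gives 244.88 mm² — area = 244.88 mm²; (whole slice rotated 5° about Z — lengths, areas and connectivity unchanged). So its area = 244.88 mm². Layer 36 is larger (244.88 vs 101.37 mm²).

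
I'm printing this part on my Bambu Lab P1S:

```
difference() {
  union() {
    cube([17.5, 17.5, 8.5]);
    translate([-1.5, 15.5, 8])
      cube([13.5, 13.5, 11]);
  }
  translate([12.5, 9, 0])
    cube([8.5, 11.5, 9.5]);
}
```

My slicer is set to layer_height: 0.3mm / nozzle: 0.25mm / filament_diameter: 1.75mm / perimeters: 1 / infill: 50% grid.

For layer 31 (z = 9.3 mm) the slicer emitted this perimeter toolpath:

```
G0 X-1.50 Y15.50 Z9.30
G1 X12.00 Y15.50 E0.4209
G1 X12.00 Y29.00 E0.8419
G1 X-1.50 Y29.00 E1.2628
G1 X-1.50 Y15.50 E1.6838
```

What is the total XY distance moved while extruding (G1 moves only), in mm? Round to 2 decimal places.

Sum the Euclidean lengths of each G1 segment: total = 54.00 mm.

54.00 mm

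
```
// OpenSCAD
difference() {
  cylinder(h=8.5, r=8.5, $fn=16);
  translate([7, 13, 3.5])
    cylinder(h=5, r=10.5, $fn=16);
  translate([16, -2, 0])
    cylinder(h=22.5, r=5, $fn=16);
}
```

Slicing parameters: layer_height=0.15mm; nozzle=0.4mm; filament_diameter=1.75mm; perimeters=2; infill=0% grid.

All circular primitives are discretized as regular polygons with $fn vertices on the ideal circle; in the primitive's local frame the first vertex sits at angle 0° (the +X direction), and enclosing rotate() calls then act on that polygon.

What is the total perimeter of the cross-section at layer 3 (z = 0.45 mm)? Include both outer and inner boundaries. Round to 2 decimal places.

At z = 0.45 mm: the r=8.5 cylinder gives a regular 16-gon of circumradius 8.5 (constant along its height) (perimeter = 2·16·8.500·sin(180°/16) = 53.06 mm); the cylinder at (7, 13) is absent (z outside [3.5, 8.5]); the r=5 cylinder at (16, -2) gives a regular 16-gon of circumradius 5 (constant along its height) (perimeter = 2·16·5.000·sin(180°/16) = 31.21 mm); After the difference (first − rest): starting from the r=8.5 cylinder, the r=5 cylinder at (16, -2) misses the remaining region (no effect) — boundary = 53.06 mm. Overall, the cross-section is a single solid region. Total boundary length (outer) = 53.06 mm.

53.06 mm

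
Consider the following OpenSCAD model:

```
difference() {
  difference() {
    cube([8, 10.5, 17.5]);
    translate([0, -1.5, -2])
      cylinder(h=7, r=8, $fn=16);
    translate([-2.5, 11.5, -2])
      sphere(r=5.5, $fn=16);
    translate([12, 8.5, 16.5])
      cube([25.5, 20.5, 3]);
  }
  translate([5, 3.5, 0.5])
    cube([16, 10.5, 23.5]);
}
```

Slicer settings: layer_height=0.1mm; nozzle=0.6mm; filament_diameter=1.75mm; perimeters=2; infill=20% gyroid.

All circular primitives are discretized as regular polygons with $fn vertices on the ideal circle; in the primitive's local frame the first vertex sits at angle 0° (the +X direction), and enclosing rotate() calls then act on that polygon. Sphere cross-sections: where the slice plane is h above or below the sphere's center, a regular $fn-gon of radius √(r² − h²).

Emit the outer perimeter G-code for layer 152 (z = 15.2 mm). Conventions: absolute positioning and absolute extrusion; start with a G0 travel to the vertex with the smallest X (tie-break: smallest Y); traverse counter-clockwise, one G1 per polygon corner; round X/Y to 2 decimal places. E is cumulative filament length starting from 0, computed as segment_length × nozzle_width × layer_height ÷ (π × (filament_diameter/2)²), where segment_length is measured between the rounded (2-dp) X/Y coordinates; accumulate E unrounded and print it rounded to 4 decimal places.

At z = 15.2 mm: the cube is present — its section is the full 8×10.5 rectangle; the cylinder at (0, -1.5) does not reach this height (z outside [-2, 5]); the sphere at (-2.5, 11.5) is not intersected at this z (|z−center|=17.200 > r=5.5); the cube at (12, 8.5) is not intersected at this z (z outside [16.5, 19.5]); Taking the first minus the rest: none of the subtracted shapes is present at this height, so the 8×10.5 cube is unchanged — 1 connected region; the cube at (5, 3.5) is present — its section is the full 16×10.5 rectangle; Subtracting the remaining from the first: starting from the result so far, the 16×10.5 cube at (5, 3.5) partially overlaps it — only the 21.00 mm² overlap (of its 168.00 mm²) is removed, clipping the outline — 1 connected region. The outline is a single polygon with 6 vertices. Extrusion per mm of travel: 0.6 × 0.1 / (π × 0.875²) = 0.024945. Accumulating E over each segment gives final E = 0.9230.

G0 X0.00 Y0.00 Z15.20
G1 X8.00 Y0.00 E0.1996
G1 X8.00 Y3.50 E0.2869
G1 X5.00 Y3.50 E0.3617
G1 X5.00 Y10.50 E0.5363
G1 X0.00 Y10.50 E0.6610
G1 X0.00 Y0.00 E0.9230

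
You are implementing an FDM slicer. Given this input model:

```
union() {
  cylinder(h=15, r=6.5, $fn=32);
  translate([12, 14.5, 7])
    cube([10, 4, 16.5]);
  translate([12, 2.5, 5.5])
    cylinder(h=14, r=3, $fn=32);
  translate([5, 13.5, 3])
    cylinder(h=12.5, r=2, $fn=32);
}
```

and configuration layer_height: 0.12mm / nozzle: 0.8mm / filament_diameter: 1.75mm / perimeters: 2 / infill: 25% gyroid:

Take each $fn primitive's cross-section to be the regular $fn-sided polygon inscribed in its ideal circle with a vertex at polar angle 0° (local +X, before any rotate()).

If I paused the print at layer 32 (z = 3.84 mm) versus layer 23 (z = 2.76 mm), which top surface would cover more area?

layer 32 (z = 3.84 mm)

Layer 32 (z = 3.84): the r=6.5 cylinder gives a regular 32-gon of circumradius 6.5 (constant along its height) (area = (32/2)·6.500²·sin(360°/32) = 131.88 mm²); the cube at (12, 14.5) does not reach this height (z outside [7, 23.5]); the cylinder at (12, 2.5) does not reach this height (z outside [5.5, 19.5]); the r=2 cylinder at (5, 13.5) contributes a regular 32-gon of circumradius 2 (area = (32/2)·2.000²·sin(360°/32) = 12.49 mm²); Taking the union: the 2 present regions are separate (no shared area or edge), so areas and boundary lengths simply add and each stays a separate island — area = 144.37 mm². So its area = 144.37 mm². Layer 23 (z = 2.76): the cylinder: section is a regular 32-gon, circumradius r=6.5 (area = (32/2)·6.500²·sin(360°/32) = 131.88 mm²); the cube at (12, 14.5) does not reach this height (z outside [7, 23.5]); the cylinder at (12, 2.5) is not intersected at this z (z outside [5.5, 19.5]); the cylinder at (5, 13.5) does not reach this height (z outside [3, 15.5]); Combining (union): only the r=6.5 cylinder is present, so the union is just that shape — area = 131.88 mm². So its area = 131.88 mm². Layer 32 is larger (144.37 vs 131.88 mm²).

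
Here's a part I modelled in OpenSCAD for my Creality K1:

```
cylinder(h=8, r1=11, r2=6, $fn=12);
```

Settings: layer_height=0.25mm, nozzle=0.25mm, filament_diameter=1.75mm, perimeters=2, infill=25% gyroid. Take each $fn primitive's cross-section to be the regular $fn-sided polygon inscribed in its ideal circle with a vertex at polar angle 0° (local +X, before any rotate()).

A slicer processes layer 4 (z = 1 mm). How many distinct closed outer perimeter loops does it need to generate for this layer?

1

At z = 1 mm: the cone contributes a regular 12-gon of circumradius 10.375 (interpolated between r1=11 and r2=6 at t=0.125). The result has 1 disconnected region.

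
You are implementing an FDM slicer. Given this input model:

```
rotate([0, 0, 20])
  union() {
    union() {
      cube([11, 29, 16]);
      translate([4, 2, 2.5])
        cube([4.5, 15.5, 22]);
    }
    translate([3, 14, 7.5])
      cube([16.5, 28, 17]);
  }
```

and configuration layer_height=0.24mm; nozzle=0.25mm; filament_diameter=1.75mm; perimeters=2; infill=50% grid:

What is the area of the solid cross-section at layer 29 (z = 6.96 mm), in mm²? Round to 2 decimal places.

319.00 mm²

At z = 6.96 mm: the 11×29 cube contributes its full rectangle (area 319.00 mm²); the cube at (4, 2) (footprint 4.5×15.5) is included at this height (area 69.75 mm²); Merging all regions: the 4.5×15.5 cube at (4, 2) lies entirely inside the 11×29 cube, so the union is just the 11×29 cube — area = 319.00 mm²; the cube at (3, 14) is not intersected at this z (z outside [7.5, 24.5]); Combining (union): only the result so far is present, so the union is just that shape — area = 319.00 mm²; (rotated 20° about Z; rotation is an isometry so areas/perimeters/island counts are preserved). Overall, the cross-section is a single solid region. Net area = 319.00 mm².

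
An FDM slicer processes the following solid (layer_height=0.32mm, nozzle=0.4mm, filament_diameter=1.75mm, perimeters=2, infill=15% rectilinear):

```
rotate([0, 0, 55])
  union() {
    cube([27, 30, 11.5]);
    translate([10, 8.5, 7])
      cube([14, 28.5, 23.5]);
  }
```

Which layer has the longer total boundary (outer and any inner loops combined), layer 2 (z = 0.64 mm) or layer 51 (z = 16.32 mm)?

layer 2 (z = 0.64 mm)

Layer 2 (z = 0.64): the cube is present — its section is the full 27×30 rectangle (perimeter 114.00 mm); the cube at (10, 8.5) is not intersected at this z (z outside [7, 30.5]); Combining (union): only the 27×30 cube is present, so the union is just that shape — boundary = 114.00 mm; (whole slice rotated 55° about Z — lengths, areas and connectivity unchanged). So its perimeter = 114.00 mm. Layer 51 (z = 16.32): the cube is absent (z outside [0, 11.5]); the cube at (10, 8.5) is present — its section is the full 14×28.5 rectangle (perimeter 85.00 mm); Combining (union): only the 14×28.5 cube at (10, 8.5) is present, so the union is just that shape — boundary = 85.00 mm; (whole slice rotated 55° about Z — lengths, areas and connectivity unchanged). So its perimeter = 85.00 mm. Layer 2 is larger (114.00 vs 85.00 mm).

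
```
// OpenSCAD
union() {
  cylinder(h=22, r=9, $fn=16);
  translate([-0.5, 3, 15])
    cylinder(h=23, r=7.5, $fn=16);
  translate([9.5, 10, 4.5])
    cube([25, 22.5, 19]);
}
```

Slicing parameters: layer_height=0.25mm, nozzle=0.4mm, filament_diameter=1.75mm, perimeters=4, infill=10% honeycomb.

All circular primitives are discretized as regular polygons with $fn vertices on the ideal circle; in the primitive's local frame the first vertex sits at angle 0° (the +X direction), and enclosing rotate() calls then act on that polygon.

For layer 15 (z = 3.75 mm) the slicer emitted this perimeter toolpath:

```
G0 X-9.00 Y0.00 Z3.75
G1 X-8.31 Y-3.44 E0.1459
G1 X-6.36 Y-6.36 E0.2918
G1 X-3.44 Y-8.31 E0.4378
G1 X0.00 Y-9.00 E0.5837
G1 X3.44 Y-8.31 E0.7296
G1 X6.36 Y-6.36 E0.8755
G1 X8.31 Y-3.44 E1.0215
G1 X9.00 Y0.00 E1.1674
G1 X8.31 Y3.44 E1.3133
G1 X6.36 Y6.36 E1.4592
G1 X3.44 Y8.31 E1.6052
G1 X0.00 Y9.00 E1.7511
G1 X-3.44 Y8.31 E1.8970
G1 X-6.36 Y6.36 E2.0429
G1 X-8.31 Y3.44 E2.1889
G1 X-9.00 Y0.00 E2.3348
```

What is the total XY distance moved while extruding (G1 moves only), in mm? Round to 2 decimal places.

56.16 mm

Sum the Euclidean lengths of each G1 segment: total = 56.16 mm.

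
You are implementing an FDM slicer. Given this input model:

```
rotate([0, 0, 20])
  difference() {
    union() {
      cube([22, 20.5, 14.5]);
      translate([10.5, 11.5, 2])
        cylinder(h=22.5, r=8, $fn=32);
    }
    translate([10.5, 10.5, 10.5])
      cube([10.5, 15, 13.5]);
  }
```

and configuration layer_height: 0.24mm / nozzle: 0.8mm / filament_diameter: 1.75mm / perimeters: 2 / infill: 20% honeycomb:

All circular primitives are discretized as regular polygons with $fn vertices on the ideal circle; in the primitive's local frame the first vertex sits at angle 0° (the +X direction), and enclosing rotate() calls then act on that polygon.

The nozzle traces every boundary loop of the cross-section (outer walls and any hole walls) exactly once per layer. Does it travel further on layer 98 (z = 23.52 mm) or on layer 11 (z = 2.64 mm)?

Layer 98 (z = 23.52): the cube is absent (z outside [0, 14.5]); the r=8 cylinder at (10.5, 11.5) gives a regular 32-gon of circumradius 8 (constant along its height) (perimeter = 2·32·8.000·sin(180°/32) = 50.18 mm); Combining (union): only the r=8 cylinder at (10.5, 11.5) is present, so the union is just that shape — boundary = 50.18 mm; the 10.5×15 cube at (10.5, 10.5) contributes its full rectangle (perimeter 51.00 mm); After the difference (first − rest): starting from that combined region, the 10.5×15 cube at (10.5, 10.5) partially overlaps it — only the 57.89 mm² overlap (of its 157.50 mm²) is removed, clipping the outline — boundary = 53.54 mm; (whole slice rotated 20° about Z — lengths, areas and connectivity unchanged). So its perimeter = 53.54 mm. Layer 11 (z = 2.64): the 22×20.5 cube contributes its full rectangle (perimeter 85.00 mm); the r=8 cylinder at (10.5, 11.5) gives a regular 32-gon of circumradius 8 (constant along its height) (perimeter = 2·32·8.000·sin(180°/32) = 50.18 mm); Taking the union: the r=8 cylinder at (10.5, 11.5) lies entirely inside the 22×20.5 cube, so the union is just the 22×20.5 cube — boundary = 85.00 mm; the cube at (10.5, 10.5) is not intersected at this z (z outside [10.5, 24]); After the difference (first − rest): none of the subtracted shapes is present at this height, so the result so far is unchanged — boundary = 85.00 mm; (whole slice rotated 20° about Z — lengths, areas and connectivity unchanged). So its perimeter = 85.00 mm. Layer 11 is larger (85.00 vs 53.54 mm).

layer 11 (z = 2.64 mm)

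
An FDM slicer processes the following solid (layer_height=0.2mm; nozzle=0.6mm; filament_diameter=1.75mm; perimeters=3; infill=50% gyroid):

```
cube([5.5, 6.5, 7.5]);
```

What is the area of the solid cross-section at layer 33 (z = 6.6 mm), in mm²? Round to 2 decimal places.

35.75 mm²

At z = 6.6 mm: the cube is present — its section is the full 5.5×6.5 rectangle (area 35.75 mm²). Overall, the cross-section is a single solid region. Net area = 35.75 mm².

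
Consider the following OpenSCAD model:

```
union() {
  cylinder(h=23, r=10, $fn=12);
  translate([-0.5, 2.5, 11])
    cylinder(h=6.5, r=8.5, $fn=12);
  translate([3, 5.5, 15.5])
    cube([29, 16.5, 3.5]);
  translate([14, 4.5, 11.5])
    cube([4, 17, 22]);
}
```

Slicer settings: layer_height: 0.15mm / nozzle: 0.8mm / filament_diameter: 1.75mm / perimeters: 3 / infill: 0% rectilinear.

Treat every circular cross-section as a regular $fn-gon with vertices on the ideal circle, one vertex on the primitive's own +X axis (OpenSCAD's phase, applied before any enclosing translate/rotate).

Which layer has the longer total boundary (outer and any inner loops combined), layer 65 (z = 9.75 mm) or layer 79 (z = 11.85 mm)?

Layer 65 (z = 9.75): the cylinder: section is a regular 12-gon, circumradius r=10 (perimeter = 2·12·10.000·sin(180°/12) = 62.12 mm); the cylinder at (-0.5, 2.5) is absent (z outside [11, 17.5]); the cube at (3, 5.5) is not intersected at this z (z outside [15.5, 19]); the cube at (14, 4.5) does not reach this height (z outside [11.5, 33.5]); Taking the union: only the r=10 cylinder is present, so the union is just that shape — boundary = 62.12 mm. So its perimeter = 62.12 mm. Layer 79 (z = 11.85): the r=10 cylinder gives a regular 12-gon of circumradius 10 (constant along its height) (perimeter = 2·12·10.000·sin(180°/12) = 62.12 mm); the r=8.5 cylinder at (-0.5, 2.5) contributes a regular 12-gon of circumradius 8.5 (perimeter = 2·12·8.500·sin(180°/12) = 52.80 mm); the cube at (3, 5.5) does not reach this height (z outside [15.5, 19]); the cube at (14, 4.5) (footprint 4×17) is included at this height (perimeter 42.00 mm); Taking the union: the regions partially overlap (shared area 204.52 mm²), so the edge portions inside another operand are dropped and the merged outline is re-measured after clipping — boundary = 105.51 mm. So its perimeter = 105.51 mm. Layer 79 is larger (105.51 vs 62.12 mm).

layer 79 (z = 11.85 mm)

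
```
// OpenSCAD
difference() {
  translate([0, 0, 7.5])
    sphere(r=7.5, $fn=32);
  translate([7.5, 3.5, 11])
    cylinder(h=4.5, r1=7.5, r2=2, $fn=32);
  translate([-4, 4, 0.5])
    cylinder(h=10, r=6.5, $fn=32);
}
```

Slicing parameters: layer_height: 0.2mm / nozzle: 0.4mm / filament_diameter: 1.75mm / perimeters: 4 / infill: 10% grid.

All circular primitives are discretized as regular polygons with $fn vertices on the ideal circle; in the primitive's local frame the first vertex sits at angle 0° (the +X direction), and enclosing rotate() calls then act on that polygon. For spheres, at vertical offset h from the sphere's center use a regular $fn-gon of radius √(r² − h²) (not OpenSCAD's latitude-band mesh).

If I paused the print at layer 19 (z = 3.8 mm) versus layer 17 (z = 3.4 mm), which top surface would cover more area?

Layer 19 (z = 3.8): the r=7.5 sphere contributes a regular 32-gon of circumradius √(7.5²−3.7²) = 6.524 (area = (32/2)·6.524²·sin(360°/32) = 132.85 mm²); the cone at (7.5, 3.5) is absent (z outside [11, 15.5]); the cylinder at (-4, 4): section is a regular 32-gon, circumradius r=6.5 (area = (32/2)·6.500²·sin(360°/32) = 131.88 mm²); After the difference (first − rest): starting from the r=7.5 sphere (132.85 mm²), the r=6.5 cylinder at (-4, 4) partially overlaps it — only the 61.31 mm² overlap (of its 131.88 mm²) is removed, clipping the outline — area = 71.54 mm². So its area = 71.54 mm². Layer 17 (z = 3.4): the sphere: section is a regular 32-gon, circumradius = √(r²−h²) = √(7.5²−4.1²) = 6.280 (area = (32/2)·6.280²·sin(360°/32) = 123.11 mm²); the cone at (7.5, 3.5) does not reach this height (z outside [11, 15.5]); the r=6.5 cylinder at (-4, 4) gives a regular 32-gon of circumradius 6.5 (constant along its height) (area = (32/2)·6.500²·sin(360°/32) = 131.88 mm²); Subtracting the remaining from the first: starting from the r=7.5 sphere (123.11 mm²), the r=6.5 cylinder at (-4, 4) partially overlaps it — only the 57.81 mm² overlap (of its 131.88 mm²) is removed, clipping the outline — area = 65.30 mm². So its area = 65.30 mm². Layer 19 is larger (71.54 vs 65.30 mm²).

layer 19 (z = 3.8 mm)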